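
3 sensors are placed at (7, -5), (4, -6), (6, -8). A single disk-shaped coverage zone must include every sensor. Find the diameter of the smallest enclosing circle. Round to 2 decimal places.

Call the three points A, B, C in the order given.
Side lengths²: AB² = 10, AC² = 10, BC² = 8.
Since AC² = 10 < 10 + 8 = 18, the triangle is acute, so the smallest enclosing circle is the circumcircle.
Circumcentre = (5.75, -6.25), r² = 3.125.
Diameter = 2r = 2√(3.125) ≈ 3.54.

3.54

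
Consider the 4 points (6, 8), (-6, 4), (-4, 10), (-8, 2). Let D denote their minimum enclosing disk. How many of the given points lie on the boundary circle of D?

A smallest enclosing disk is always determined by at most three of the input points on its boundary.
The farthest pair is (6, 8)–(-8, 2) with squared distance 232. The circle on this segment as diameter has centre (-1, 5) and r² = 232/4 = 58.
Check (-6, 4): distance² to centre = 26 ≤ 58, so it lies inside.
All remaining points lie in this disk, and no smaller disk contains both endpoints, so this is the minimum enclosing circle.
The points at distance exactly r from the centre are (6, 8), (-8, 2) — 2 points.

2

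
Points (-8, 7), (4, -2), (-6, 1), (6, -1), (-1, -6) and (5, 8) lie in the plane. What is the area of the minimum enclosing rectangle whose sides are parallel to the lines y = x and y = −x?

220

In coordinates u = x + y, v = x − y the rectangle is axis-aligned; the map (x,y)→(u,v) scales areas by 2.
u-values: -1, 2, -5, 5, -7, 13; range = 13 − (-7) = 20.
v-values: -15, 6, -7, 7, 5, -3; range = 7 − (-15) = 22.
Area = (20 × 22) / 2 = 220.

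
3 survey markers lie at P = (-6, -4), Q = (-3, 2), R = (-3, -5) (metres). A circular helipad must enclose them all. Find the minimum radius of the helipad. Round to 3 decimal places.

3.536

Side lengths²: PQ² = 45, PR² = 10, QR² = 49.
Since QR² = 49 < 45 + 10 = 55, the triangle is acute, so the smallest enclosing circle is the circumcircle.
Circumcentre = (-3.5, -1.5), r² = 12.5.
r = √(12.5) ≈ 3.536.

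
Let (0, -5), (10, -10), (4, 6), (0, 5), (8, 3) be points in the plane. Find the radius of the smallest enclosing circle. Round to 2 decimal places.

9.01

The minimum enclosing circle of a finite set is fixed by two of the points (as a diameter) or three (as a circumcircle).
The farthest pair is (10, -10)–(0, 5) with squared distance 325. The circle on this segment as diameter has centre (5, -2.5) and r² = 325/4 = 81.25.
Check (0, -5): distance² to centre = 31.25 ≤ 81.25, so it lies inside.
All remaining points lie in this disk, and no smaller disk contains both endpoints, so this is the minimum enclosing circle.
r = √(81.25) ≈ 9.01.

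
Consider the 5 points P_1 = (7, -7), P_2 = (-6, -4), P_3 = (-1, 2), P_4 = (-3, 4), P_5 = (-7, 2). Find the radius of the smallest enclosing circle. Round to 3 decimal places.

8.322

The minimum enclosing circle of a finite set is fixed by two of the points (as a diameter) or three (as a circumcircle).
The farthest pair is P_1–P_5 with squared distance 277. The circle on this segment as diameter has centre (0, -2.5) and r² = 277/4 = 69.25.
Check P_2: distance² to centre = 38.25 ≤ 69.25, so it lies inside.
All remaining points lie in this disk, and no smaller disk contains both endpoints, so this is the minimum enclosing circle.
r = √(69.25) ≈ 8.322.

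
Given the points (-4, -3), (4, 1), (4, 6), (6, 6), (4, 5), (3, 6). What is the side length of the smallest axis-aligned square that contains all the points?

The bounding box has width 10 and height 9.
An axis-aligned square enclosing the set must have side ≥ max(width, height).
So the minimum side is max(10, 9) = 10.

10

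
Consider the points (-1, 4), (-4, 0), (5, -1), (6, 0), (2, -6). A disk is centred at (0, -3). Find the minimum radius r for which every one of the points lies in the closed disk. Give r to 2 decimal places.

The required radius is the distance from (0, -3) to the farthest point.
Squared distances: 50, 25, 29, 45, 13.
Maximum is 50, attained at (-1, 4).
r = √50 ≈ 7.07.

7.07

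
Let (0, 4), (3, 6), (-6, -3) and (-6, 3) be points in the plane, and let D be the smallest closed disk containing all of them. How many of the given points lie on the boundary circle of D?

2

The minimum enclosing circle of a finite set is fixed by two of the points (as a diameter) or three (as a circumcircle).
The farthest pair is (3, 6)–(-6, -3) with squared distance 162. The circle on this segment as diameter has centre (-1.5, 1.5) and r² = 162/4 = 40.5.
Check (0, 4): distance² to centre = 8.5 ≤ 40.5, so it lies inside.
All remaining points lie in this disk, and no smaller disk contains both endpoints, so this is the minimum enclosing circle.
The points at distance exactly r from the centre are (3, 6), (-6, -3) — 2 points.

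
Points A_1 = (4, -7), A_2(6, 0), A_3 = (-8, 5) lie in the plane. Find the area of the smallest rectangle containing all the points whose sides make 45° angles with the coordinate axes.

In coordinates u = x + y, v = x − y the rectangle is axis-aligned; the map (x,y)→(u,v) scales areas by 2.
u-values: -3, 6, -3; range = 6 − (-3) = 9.
v-values: 11, 6, -13; range = 11 − (-13) = 24.
Area = (9 × 24) / 2 = 108.

108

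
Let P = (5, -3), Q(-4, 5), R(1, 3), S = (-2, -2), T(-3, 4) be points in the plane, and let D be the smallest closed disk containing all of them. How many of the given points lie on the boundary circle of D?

By Welzl's lemma the MEC is supported by two points (diametrically opposite) or three points (on a circumcircle).
The farthest pair is P–Q with squared distance 145. The circle on this segment as diameter has centre (0.5, 1) and r² = 145/4 = 36.25.
Check R: distance² to centre = 4.25 ≤ 36.25, so it lies inside.
All remaining points lie in this disk, and no smaller disk contains both endpoints, so this is the minimum enclosing circle.
The points at distance exactly r from the centre are P, Q — 2 points.

2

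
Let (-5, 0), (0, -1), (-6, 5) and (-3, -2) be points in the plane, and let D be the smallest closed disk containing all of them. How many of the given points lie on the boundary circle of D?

A smallest enclosing disk is always determined by at most three of the input points on its boundary.
The farthest pair is (0, -1)–(-6, 5) with squared distance 72. The circle on this segment as diameter has centre (-3, 2) and r² = 72/4 = 18.
Check (-5, 0): distance² to centre = 8 ≤ 18, so it lies inside.
All remaining points lie in this disk, and no smaller disk contains both endpoints, so this is the minimum enclosing circle.
The points at distance exactly r from the centre are (0, -1), (-6, 5) — 2 points.

2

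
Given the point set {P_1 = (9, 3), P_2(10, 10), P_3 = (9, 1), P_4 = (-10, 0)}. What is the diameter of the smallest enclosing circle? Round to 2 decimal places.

The farthest pair is P_2–P_4 with squared distance 500. The circle on this segment as diameter has centre (0, 5) and r² = 500/4 = 125.
Check P_1: distance² to centre = 85 ≤ 125, so it lies inside.
All remaining points lie in this disk, and no smaller disk contains both endpoints, so this is the minimum enclosing circle.
Diameter = 2r = 2√125 ≈ 22.36.

22.36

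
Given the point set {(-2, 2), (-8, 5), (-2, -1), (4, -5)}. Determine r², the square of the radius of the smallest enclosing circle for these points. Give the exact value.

61

A smallest enclosing disk is always determined by at most three of the input points on its boundary.
The farthest pair is (-8, 5)–(4, -5) with squared distance 244. The circle on this segment as diameter has centre (-2, 0) and r² = 244/4 = 61.
Check (-2, 2): distance² to centre = 4 ≤ 61, so it lies inside.
All remaining points lie in this disk, and no smaller disk contains both endpoints, so this is the minimum enclosing circle.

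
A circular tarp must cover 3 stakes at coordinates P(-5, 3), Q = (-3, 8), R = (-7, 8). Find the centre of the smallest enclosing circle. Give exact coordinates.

Side lengths²: PQ² = 29, PR² = 29, QR² = 16.
Since PR² = 29 < 29 + 16 = 45, the triangle is acute, so the smallest enclosing circle is the circumcircle.
Circumcentre = (-5, 5.9), r² = 8.41.
Centre = (-5, 5.9).

(-5, 5.9)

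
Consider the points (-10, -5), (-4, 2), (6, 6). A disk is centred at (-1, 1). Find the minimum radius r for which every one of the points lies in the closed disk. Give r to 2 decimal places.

The required radius is the distance from (-1, 1) to the farthest point.
Squared distances: 117, 10, 74.
Maximum is 117, attained at (-10, -5).
r = √117 ≈ 10.82.

10.82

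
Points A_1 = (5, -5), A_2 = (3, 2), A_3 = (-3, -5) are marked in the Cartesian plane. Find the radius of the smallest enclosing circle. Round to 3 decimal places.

Side lengths²: A_1A_2² = 53, A_1A_3² = 64, A_2A_3² = 85.
Since A_2A_3² = 85 < 64 + 53 = 117, the triangle is acute, so the smallest enclosing circle is the circumcircle.
Circumcentre = (1, -33/14), r² = 4505/196.
r = √(4505/196) ≈ 4.794.

4.794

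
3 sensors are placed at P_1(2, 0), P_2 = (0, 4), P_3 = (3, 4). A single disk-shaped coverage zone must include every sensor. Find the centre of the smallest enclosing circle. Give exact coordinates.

Side lengths²: P_1P_2² = 20, P_1P_3² = 17, P_2P_3² = 9.
Since P_1P_2² = 20 < 17 + 9 = 26, the triangle is acute, so the smallest enclosing circle is the circumcircle.
Circumcentre = (1.5, 2.25), r² = 5.3125.
Centre = (1.5, 2.25).

(1.5, 2.25)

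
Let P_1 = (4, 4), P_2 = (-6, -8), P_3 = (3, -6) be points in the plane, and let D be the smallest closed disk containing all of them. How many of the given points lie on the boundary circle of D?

2

Side lengths²: P_1P_2² = 244, P_1P_3² = 101, P_2P_3² = 85.
Since P_1P_2² = 244 ≥ 101 + 85 = 186, the angle opposite P_1P_2 is not acute, so the smallest enclosing circle has P_1P_2 as diameter.
Centre = midpoint of P_1P_2 = (-1, -2), r² = 244/4 = 61.
The points at distance exactly r from the centre are P_1, P_2 — 2 points.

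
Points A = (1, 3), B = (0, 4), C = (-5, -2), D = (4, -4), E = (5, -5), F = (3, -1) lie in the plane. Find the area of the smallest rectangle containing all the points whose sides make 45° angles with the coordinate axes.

In coordinates u = x + y, v = x − y the rectangle is axis-aligned; the map (x,y)→(u,v) scales areas by 2.
u-values: 4, 4, -7, 0, 0, 2; range = 4 − (-7) = 11.
v-values: -2, -4, -3, 8, 10, 4; range = 10 − (-4) = 14.
Area = (11 × 14) / 2 = 77.

77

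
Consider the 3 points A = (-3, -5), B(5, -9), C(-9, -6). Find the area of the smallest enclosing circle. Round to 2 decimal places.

Side lengths²: AB² = 80, AC² = 37, BC² = 205.
Since BC² = 205 ≥ 80 + 37 = 117, the angle opposite BC is not acute, so the smallest enclosing circle has BC as diameter.
Centre = midpoint of BC = (-2, -7.5), r² = 205/4 = 51.25.
Area = π·r² = π·51.25 ≈ 161.01.

161.01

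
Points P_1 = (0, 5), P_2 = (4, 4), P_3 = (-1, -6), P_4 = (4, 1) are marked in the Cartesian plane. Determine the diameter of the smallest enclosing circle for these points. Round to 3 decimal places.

The minimum enclosing circle of a finite set is fixed by two of the points (as a diameter) or three (as a circumcircle).
The minimum enclosing circle is determined by three boundary points: P_1, P_2, P_3.
Their circumcentre is (13/18, -11/18) with r² = 5185/162.
The farthest remaining point P_4 is at distance² 2161/162 ≤ 5185/162.
Diameter = 2r = 2√(5185/162) ≈ 11.315.

11.315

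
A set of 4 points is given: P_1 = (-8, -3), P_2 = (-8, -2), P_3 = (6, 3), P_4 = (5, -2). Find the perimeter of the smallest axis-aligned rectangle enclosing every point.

40

Width = max x − min x = 6 − (-8) = 14.
Height = max y − min y = 3 − (-3) = 6.
Perimeter = 2(14 + 6) = 40.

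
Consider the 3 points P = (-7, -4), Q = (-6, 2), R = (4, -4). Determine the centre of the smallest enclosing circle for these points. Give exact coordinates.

(-1.5, -11/6)

Side lengths²: PQ² = 37, PR² = 121, QR² = 136.
Since QR² = 136 < 121 + 37 = 158, the triangle is acute, so the smallest enclosing circle is the circumcircle.
Circumcentre = (-1.5, -11/6), r² = 629/18.
Centre = (-1.5, -11/6).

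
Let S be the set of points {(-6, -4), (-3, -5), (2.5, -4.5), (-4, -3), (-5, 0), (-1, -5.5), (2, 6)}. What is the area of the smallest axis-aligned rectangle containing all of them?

97.75

x ranges over [-6, 2.5], width 8.5.
y ranges over [-5.5, 6], height 11.5.
Area = 8.5 × 11.5 = 97.75.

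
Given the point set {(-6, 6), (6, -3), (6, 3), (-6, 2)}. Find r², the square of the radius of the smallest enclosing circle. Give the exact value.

56.25

The farthest pair is (-6, 6)–(6, -3) with squared distance 225. The circle on this segment as diameter has centre (0, 1.5) and r² = 225/4 = 56.25.
Check (6, 3): distance² to centre = 38.25 ≤ 56.25, so it lies inside.
All remaining points lie in this disk, and no smaller disk contains both endpoints, so this is the minimum enclosing circle.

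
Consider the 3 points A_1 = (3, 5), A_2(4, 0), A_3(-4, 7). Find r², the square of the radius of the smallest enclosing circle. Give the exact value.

Side lengths²: A_1A_2² = 26, A_1A_3² = 53, A_2A_3² = 113.
Since A_2A_3² = 113 ≥ 53 + 26 = 79, the angle opposite A_2A_3 is not acute, so the smallest enclosing circle has A_2A_3 as diameter.
Centre = midpoint of A_2A_3 = (0, 3.5), r² = 113/4 = 28.25.

28.25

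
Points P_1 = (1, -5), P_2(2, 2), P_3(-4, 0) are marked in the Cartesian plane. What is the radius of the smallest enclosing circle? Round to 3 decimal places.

Side lengths²: P_1P_2² = 50, P_1P_3² = 50, P_2P_3² = 40.
Since P_1P_3² = 50 < 50 + 40 = 90, the triangle is acute, so the smallest enclosing circle is the circumcircle.
Circumcentre = (-0.25, -1.25), r² = 15.625.
r = √(15.625) ≈ 3.953.

3.953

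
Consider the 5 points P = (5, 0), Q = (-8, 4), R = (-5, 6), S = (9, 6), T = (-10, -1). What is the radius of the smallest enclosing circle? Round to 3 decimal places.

10.124

A smallest enclosing disk is always determined by at most three of the input points on its boundary.
The farthest pair is S–T with squared distance 410. The circle on this segment as diameter has centre (-0.5, 2.5) and r² = 410/4 = 102.5.
Check P: distance² to centre = 36.5 ≤ 102.5, so it lies inside.
All remaining points lie in this disk, and no smaller disk contains both endpoints, so this is the minimum enclosing circle.
r = √(102.5) ≈ 10.124.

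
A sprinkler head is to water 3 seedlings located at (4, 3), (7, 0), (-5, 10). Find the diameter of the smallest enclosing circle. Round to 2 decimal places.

15.62

Call the three points A, B, C in the order given.
Side lengths²: AB² = 18, AC² = 130, BC² = 244.
Since BC² = 244 ≥ 130 + 18 = 148, the angle opposite BC is not acute, so the smallest enclosing circle has BC as diameter.
Centre = midpoint of BC = (1, 5), r² = 244/4 = 61.
Diameter = 2r = 2√61 ≈ 15.62.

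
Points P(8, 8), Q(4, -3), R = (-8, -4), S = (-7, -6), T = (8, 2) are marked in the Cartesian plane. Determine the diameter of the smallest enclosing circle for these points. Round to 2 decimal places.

20.52

The minimum enclosing circle of a finite set is fixed by two of the points (as a diameter) or three (as a circumcircle).
The farthest pair is P–S with squared distance 421. The circle on this segment as diameter has centre (0.5, 1) and r² = 421/4 = 105.25.
Check Q: distance² to centre = 28.25 ≤ 105.25, so it lies inside.
All remaining points lie in this disk, and no smaller disk contains both endpoints, so this is the minimum enclosing circle.
Diameter = 2r = 2√(105.25) ≈ 20.52.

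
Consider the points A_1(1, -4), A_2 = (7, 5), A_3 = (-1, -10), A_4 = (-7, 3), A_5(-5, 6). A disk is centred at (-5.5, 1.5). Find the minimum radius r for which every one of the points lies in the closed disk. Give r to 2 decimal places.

The required radius is the distance from (-5.5, 1.5) to the farthest point.
Squared distances: 72.5, 168.5, 152.5, 4.5, 20.5.
Maximum is 168.5, attained at A_2.
r = √(168.5) ≈ 12.98.

12.98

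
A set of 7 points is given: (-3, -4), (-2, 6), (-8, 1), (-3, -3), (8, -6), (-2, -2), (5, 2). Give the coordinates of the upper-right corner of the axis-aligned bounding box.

(8, 6)

x-range [-8, 8], y-range [-6, 6].
The upper-right corner is (8, 6).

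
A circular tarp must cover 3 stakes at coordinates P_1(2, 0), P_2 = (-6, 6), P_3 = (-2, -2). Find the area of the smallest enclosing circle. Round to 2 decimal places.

Side lengths²: P_1P_2² = 100, P_1P_3² = 20, P_2P_3² = 80.
Since P_1P_2² = 100 ≥ 80 + 20 = 100, the angle opposite P_1P_2 is not acute, so the smallest enclosing circle has P_1P_2 as diameter.
Centre = midpoint of P_1P_2 = (-2, 3), r² = 100/4 = 25.
Area = π·r² = π·25 ≈ 78.54.

78.54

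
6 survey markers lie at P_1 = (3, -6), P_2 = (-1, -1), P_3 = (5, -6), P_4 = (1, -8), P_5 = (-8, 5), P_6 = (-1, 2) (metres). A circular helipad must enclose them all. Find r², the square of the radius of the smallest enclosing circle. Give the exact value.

The farthest pair is P_3–P_5 with squared distance 290. The circle on this segment as diameter has centre (-1.5, -0.5) and r² = 290/4 = 72.5.
Check P_1: distance² to centre = 50.5 ≤ 72.5, so it lies inside.
All remaining points lie in this disk, and no smaller disk contains both endpoints, so this is the minimum enclosing circle.

72.5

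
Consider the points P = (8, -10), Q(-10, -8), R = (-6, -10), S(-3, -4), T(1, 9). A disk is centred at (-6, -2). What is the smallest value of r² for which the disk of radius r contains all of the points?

260

The required radius is the distance from (-6, -2) to the farthest point.
Squared distances: 260, 52, 64, 13, 170.
Maximum is 260, attained at P.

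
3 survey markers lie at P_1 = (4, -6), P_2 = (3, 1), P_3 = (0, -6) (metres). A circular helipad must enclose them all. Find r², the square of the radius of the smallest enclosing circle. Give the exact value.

725/49

Side lengths²: P_1P_2² = 50, P_1P_3² = 16, P_2P_3² = 58.
Since P_2P_3² = 58 < 50 + 16 = 66, the triangle is acute, so the smallest enclosing circle is the circumcircle.
Circumcentre = (2, -19/7), r² = 725/49.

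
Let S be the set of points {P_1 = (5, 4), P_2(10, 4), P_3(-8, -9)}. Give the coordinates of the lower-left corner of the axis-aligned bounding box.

(-8, -9)

x-range [-8, 10], y-range [-9, 4].
The lower-left corner is (-8, -9).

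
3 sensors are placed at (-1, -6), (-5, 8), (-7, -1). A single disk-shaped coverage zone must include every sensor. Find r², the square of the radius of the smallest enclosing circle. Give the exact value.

53

Call the three points A, B, C in the order given.
Side lengths²: AB² = 212, AC² = 61, BC² = 85.
Since AB² = 212 ≥ 85 + 61 = 146, the angle opposite AB is not acute, so the smallest enclosing circle has AB as diameter.
Centre = midpoint of AB = (-3, 1), r² = 212/4 = 53.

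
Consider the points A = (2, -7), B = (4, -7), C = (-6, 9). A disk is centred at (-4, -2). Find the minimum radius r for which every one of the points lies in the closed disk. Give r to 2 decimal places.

11.18

The required radius is the distance from (-4, -2) to the farthest point.
Squared distances: 61, 89, 125.
Maximum is 125, attained at C.
r = √125 ≈ 11.18.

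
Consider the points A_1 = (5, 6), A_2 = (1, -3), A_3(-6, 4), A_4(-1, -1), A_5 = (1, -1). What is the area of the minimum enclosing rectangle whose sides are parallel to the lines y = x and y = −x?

In coordinates u = x + y, v = x − y the rectangle is axis-aligned; the map (x,y)→(u,v) scales areas by 2.
u-values: 11, -2, -2, -2, 0; range = 11 − (-2) = 13.
v-values: -1, 4, -10, 0, 2; range = 4 − (-10) = 14.
Area = (13 × 14) / 2 = 91.

91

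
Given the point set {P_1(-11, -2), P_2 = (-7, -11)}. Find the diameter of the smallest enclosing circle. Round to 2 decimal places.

9.85

The smallest circle enclosing two points has them as diameter endpoints.
Centre = midpoint = (-9, -6.5); r² = |P_1P_2|²/4 = 97/4 = 24.25.
Diameter = 2r = 2√(24.25) ≈ 9.85.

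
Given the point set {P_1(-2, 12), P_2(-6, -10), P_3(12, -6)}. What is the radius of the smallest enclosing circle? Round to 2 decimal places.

Side lengths²: P_1P_2² = 500, P_1P_3² = 520, P_2P_3² = 340.
Since P_1P_3² = 520 < 500 + 340 = 840, the triangle is acute, so the smallest enclosing circle is the circumcircle.
Circumcentre = (23/19, 1/19), r² = 55250/361.
r = √(55250/361) ≈ 12.37.

12.37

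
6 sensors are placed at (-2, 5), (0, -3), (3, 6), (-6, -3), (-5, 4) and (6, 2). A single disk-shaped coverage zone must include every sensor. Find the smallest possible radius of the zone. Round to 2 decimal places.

6.57

The minimum enclosing circle of a finite set is fixed by two of the points (as a diameter) or three (as a circumcircle).
The minimum enclosing circle is determined by three boundary points: (3, 6), (-6, -3), (6, 2).
Their circumcentre is (-5/14, 5/14) with r² = 4225/98.
The farthest remaining point (-5, 4) is at distance² 3413/98 ≤ 4225/98.
r = √(4225/98) ≈ 6.57.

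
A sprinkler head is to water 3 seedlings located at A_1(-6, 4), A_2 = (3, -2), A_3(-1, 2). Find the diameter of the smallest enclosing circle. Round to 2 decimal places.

Side lengths²: A_1A_2² = 117, A_1A_3² = 29, A_2A_3² = 32.
Since A_1A_2² = 117 ≥ 32 + 29 = 61, the angle opposite A_1A_2 is not acute, so the smallest enclosing circle has A_1A_2 as diameter.
Centre = midpoint of A_1A_2 = (-1.5, 1), r² = 117/4 = 29.25.
Diameter = 2r = 2√(29.25) ≈ 10.82.

10.82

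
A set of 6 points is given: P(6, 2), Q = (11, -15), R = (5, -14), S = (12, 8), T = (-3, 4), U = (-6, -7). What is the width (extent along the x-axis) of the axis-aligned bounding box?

18

max x = 12, min x = -6, so width = 18.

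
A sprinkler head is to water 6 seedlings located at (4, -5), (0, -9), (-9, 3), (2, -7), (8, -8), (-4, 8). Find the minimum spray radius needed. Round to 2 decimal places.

The minimum enclosing circle of a finite set is fixed by two of the points (as a diameter) or three (as a circumcircle).
The minimum enclosing circle is determined by three boundary points: (-9, 3), (8, -8), (-4, 8).
Their circumcentre is (2/7, -9/7) with r² = 5125/49.
The farthest remaining point (0, -9) is at distance² 2920/49 ≤ 5125/49.
r = √(5125/49) ≈ 10.23.

10.23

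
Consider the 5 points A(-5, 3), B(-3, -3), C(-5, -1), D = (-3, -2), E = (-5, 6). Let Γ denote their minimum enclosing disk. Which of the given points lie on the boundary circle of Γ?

B, E

The minimum enclosing circle of a finite set is fixed by two of the points (as a diameter) or three (as a circumcircle).
The farthest pair is B–E with squared distance 85. The circle on this segment as diameter has centre (-4, 1.5) and r² = 85/4 = 21.25.
Check A: distance² to centre = 3.25 ≤ 21.25, so it lies inside.
All remaining points lie in this disk, and no smaller disk contains both endpoints, so this is the minimum enclosing circle.
The points at distance exactly r from the centre are B, E — 2 points.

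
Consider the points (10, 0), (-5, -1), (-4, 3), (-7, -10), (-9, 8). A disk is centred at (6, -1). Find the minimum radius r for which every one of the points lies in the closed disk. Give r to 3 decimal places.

The required radius is the distance from (6, -1) to the farthest point.
Squared distances: 17, 121, 116, 250, 306.
Maximum is 306, attained at (-9, 8).
r = √306 ≈ 17.493.

17.493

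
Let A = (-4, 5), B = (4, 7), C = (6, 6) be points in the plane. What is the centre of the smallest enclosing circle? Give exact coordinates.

(1, 5.5)

Side lengths²: AB² = 68, AC² = 101, BC² = 5.
Since AC² = 101 ≥ 68 + 5 = 73, the angle opposite AC is not acute, so the smallest enclosing circle has AC as diameter.
Centre = midpoint of AC = (1, 5.5), r² = 101/4 = 25.25.
Centre = (1, 5.5).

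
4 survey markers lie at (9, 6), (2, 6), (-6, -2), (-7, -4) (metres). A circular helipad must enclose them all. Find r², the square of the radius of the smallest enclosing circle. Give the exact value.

89

The minimum enclosing circle of a finite set is fixed by two of the points (as a diameter) or three (as a circumcircle).
The farthest pair is (9, 6)–(-7, -4) with squared distance 356. The circle on this segment as diameter has centre (1, 1) and r² = 356/4 = 89.
Check (2, 6): distance² to centre = 26 ≤ 89, so it lies inside.
All remaining points lie in this disk, and no smaller disk contains both endpoints, so this is the minimum enclosing circle.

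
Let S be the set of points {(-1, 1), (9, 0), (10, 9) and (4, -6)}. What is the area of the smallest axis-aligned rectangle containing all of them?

165

x ranges over [-1, 10], width 11.
y ranges over [-6, 9], height 15.
Area = 11 × 15 = 165.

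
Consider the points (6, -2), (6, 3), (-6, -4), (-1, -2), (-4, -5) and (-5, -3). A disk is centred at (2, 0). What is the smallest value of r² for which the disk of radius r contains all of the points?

The required radius is the distance from (2, 0) to the farthest point.
Squared distances: 20, 25, 80, 13, 61, 58.
Maximum is 80, attained at (-6, -4).

80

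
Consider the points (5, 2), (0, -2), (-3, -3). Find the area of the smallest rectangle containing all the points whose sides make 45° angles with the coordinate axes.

19.5

In coordinates u = x + y, v = x − y the rectangle is axis-aligned; the map (x,y)→(u,v) scales areas by 2.
u-values: 7, -2, -6; range = 7 − (-6) = 13.
v-values: 3, 2, 0; range = 3 − 0 = 3.
Area = (13 × 3) / 2 = 19.5.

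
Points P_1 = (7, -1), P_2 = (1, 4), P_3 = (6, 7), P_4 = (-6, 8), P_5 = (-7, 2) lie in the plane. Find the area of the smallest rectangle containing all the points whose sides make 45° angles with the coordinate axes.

198

In coordinates u = x + y, v = x − y the rectangle is axis-aligned; the map (x,y)→(u,v) scales areas by 2.
u-values: 6, 5, 13, 2, -5; range = 13 − (-5) = 18.
v-values: 8, -3, -1, -14, -9; range = 8 − (-14) = 22.
Area = (18 × 22) / 2 = 198.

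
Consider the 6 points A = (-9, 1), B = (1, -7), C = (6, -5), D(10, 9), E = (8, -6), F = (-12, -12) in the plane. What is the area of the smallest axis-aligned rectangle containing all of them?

462

x ranges over [-12, 10], width 22.
y ranges over [-12, 9], height 21.
Area = 22 × 21 = 462.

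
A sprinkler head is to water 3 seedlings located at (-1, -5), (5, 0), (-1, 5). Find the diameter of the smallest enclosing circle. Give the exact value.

Call the three points A, B, C in the order given.
Side lengths²: AB² = 61, AC² = 100, BC² = 61.
Since AC² = 100 < 61 + 61 = 122, the triangle is acute, so the smallest enclosing circle is the circumcircle.
Circumcentre = (-1/12, 0), r² = 3721/144.
Diameter = 2r = 2√(3721/144) = 61/6.

61/6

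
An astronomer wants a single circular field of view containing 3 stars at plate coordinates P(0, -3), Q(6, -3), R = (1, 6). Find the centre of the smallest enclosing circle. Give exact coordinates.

Side lengths²: PQ² = 36, PR² = 82, QR² = 106.
Since QR² = 106 < 82 + 36 = 118, the triangle is acute, so the smallest enclosing circle is the circumcircle.
Circumcentre = (3, 11/9), r² = 2173/81.
Centre = (3, 11/9).

(3, 11/9)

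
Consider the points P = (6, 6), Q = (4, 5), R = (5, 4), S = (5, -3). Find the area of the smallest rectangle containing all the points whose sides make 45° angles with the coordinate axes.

45

In coordinates u = x + y, v = x − y the rectangle is axis-aligned; the map (x,y)→(u,v) scales areas by 2.
u-values: 12, 9, 9, 2; range = 12 − 2 = 10.
v-values: 0, -1, 1, 8; range = 8 − (-1) = 9.
Area = (10 × 9) / 2 = 45.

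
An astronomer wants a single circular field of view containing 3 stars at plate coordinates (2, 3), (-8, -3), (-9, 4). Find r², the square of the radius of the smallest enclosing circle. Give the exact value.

25925/722

Call the three points A, B, C in the order given.
Side lengths²: AB² = 136, AC² = 122, BC² = 50.
Since AB² = 136 < 122 + 50 = 172, the triangle is acute, so the smallest enclosing circle is the circumcircle.
Circumcentre = (-141/38, 45/38), r² = 25925/722.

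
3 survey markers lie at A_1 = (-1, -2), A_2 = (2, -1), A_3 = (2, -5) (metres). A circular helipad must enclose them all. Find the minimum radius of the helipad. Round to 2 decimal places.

2.24

Side lengths²: A_1A_2² = 10, A_1A_3² = 18, A_2A_3² = 16.
Since A_1A_3² = 18 < 16 + 10 = 26, the triangle is acute, so the smallest enclosing circle is the circumcircle.
Circumcentre = (1, -3), r² = 5.
r = √5 ≈ 2.24.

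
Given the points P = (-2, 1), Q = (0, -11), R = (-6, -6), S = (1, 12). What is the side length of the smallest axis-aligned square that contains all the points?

The bounding box has width 7 and height 23.
An axis-aligned square enclosing the set must have side ≥ max(width, height).
So the minimum side is max(7, 23) = 23.

23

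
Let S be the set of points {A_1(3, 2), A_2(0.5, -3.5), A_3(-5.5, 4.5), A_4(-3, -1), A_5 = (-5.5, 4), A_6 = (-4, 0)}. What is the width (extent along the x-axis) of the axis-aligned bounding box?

max x = 3, min x = -5.5, so width = 8.5.

8.5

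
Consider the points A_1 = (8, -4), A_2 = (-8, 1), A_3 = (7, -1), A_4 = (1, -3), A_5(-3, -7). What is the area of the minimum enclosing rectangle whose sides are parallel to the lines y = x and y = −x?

In coordinates u = x + y, v = x − y the rectangle is axis-aligned; the map (x,y)→(u,v) scales areas by 2.
u-values: 4, -7, 6, -2, -10; range = 6 − (-10) = 16.
v-values: 12, -9, 8, 4, 4; range = 12 − (-9) = 21.
Area = (16 × 21) / 2 = 168.

168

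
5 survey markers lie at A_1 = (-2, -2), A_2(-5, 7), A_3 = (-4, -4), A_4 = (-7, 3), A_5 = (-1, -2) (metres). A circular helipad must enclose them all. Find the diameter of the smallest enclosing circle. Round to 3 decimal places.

A smallest enclosing disk is always determined by at most three of the input points on its boundary.
The farthest pair is A_2–A_3 with squared distance 122. The circle on this segment as diameter has centre (-4.5, 1.5) and r² = 122/4 = 30.5.
Check A_1: distance² to centre = 18.5 ≤ 30.5, so it lies inside.
All remaining points lie in this disk, and no smaller disk contains both endpoints, so this is the minimum enclosing circle.
Diameter = 2r = 2√(30.5) ≈ 11.045.

11.045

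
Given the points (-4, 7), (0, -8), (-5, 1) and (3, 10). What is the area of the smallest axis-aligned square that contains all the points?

324

The bounding box has width 8 and height 18.
An axis-aligned square enclosing the set must have side ≥ max(width, height).
So the minimum side is max(8, 18) = 18.
Area = 18² = 324.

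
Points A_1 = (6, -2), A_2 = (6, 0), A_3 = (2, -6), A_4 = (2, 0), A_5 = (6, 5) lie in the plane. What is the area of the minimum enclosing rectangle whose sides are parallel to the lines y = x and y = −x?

In coordinates u = x + y, v = x − y the rectangle is axis-aligned; the map (x,y)→(u,v) scales areas by 2.
u-values: 4, 6, -4, 2, 11; range = 11 − (-4) = 15.
v-values: 8, 6, 8, 2, 1; range = 8 − 1 = 7.
Area = (15 × 7) / 2 = 52.5.

52.5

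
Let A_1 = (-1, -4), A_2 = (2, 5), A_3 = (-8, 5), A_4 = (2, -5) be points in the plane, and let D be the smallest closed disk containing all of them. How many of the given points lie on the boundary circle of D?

By Welzl's lemma the MEC is supported by two points (diametrically opposite) or three points (on a circumcircle).
The farthest pair is A_3–A_4 with squared distance 200. The circle on this segment as diameter has centre (-3, 0) and r² = 200/4 = 50.
Check A_1: distance² to centre = 20 ≤ 50, so it lies inside.
All remaining points lie in this disk, and no smaller disk contains both endpoints, so this is the minimum enclosing circle.
The points at distance exactly r from the centre are A_2, A_3, A_4 — 3 points.

3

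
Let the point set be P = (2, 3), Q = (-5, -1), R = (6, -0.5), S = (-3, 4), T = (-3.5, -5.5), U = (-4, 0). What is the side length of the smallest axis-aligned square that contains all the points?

The bounding box has width 11 and height 9.5.
An axis-aligned square enclosing the set must have side ≥ max(width, height).
So the minimum side is max(11, 9.5) = 11.

11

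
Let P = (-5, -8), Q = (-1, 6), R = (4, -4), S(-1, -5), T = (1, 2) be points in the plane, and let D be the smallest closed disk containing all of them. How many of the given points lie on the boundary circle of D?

3

By Welzl's lemma the MEC is supported by two points (diametrically opposite) or three points (on a circumcircle).
The minimum enclosing circle is determined by three boundary points: P, Q, R.
Their circumcentre is (-59/22, -12/11) with r² = 25705/484.
The farthest remaining point T is at distance² 11185/484 ≤ 25705/484.
The points at distance exactly r from the centre are P, Q, R — 3 points.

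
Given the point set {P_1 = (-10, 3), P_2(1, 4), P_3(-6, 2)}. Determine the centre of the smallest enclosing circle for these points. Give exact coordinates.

(-4.5, 3.5)

Side lengths²: P_1P_2² = 122, P_1P_3² = 17, P_2P_3² = 53.
Since P_1P_2² = 122 ≥ 53 + 17 = 70, the angle opposite P_1P_2 is not acute, so the smallest enclosing circle has P_1P_2 as diameter.
Centre = midpoint of P_1P_2 = (-4.5, 3.5), r² = 122/4 = 30.5.
Centre = (-4.5, 3.5).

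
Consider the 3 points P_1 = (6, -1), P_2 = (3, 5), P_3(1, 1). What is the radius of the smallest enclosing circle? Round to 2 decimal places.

Side lengths²: P_1P_2² = 45, P_1P_3² = 29, P_2P_3² = 20.
Since P_1P_2² = 45 < 29 + 20 = 49, the triangle is acute, so the smallest enclosing circle is the circumcircle.
Circumcentre = (4.25, 1.875), r² = 11.328125.
r = √(11.328125) ≈ 3.37.

3.37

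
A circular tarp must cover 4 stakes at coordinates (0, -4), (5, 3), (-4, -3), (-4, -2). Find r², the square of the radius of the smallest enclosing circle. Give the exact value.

29.25

The farthest pair is (5, 3)–(-4, -3) with squared distance 117. The circle on this segment as diameter has centre (0.5, 0) and r² = 117/4 = 29.25.
Check (0, -4): distance² to centre = 16.25 ≤ 29.25, so it lies inside.
All remaining points lie in this disk, and no smaller disk contains both endpoints, so this is the minimum enclosing circle.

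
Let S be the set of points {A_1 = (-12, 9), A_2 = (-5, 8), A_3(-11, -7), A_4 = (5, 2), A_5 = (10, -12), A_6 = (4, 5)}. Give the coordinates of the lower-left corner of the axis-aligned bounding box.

(-12, -12)

x-range [-12, 10], y-range [-12, 9].
The lower-left corner is (-12, -12).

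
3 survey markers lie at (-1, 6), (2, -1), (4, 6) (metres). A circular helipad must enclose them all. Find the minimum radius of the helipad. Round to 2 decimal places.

3.96

Call the three points A, B, C in the order given.
Side lengths²: AB² = 58, AC² = 25, BC² = 53.
Since AB² = 58 < 53 + 25 = 78, the triangle is acute, so the smallest enclosing circle is the circumcircle.
Circumcentre = (1.5, 41/14), r² = 1537/98.
r = √(1537/98) ≈ 3.96.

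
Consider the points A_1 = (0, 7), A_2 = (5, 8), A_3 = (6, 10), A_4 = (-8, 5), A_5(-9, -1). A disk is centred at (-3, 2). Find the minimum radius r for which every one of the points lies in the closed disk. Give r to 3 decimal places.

The required radius is the distance from (-3, 2) to the farthest point.
Squared distances: 34, 100, 145, 34, 45.
Maximum is 145, attained at A_3.
r = √145 ≈ 12.042.

12.042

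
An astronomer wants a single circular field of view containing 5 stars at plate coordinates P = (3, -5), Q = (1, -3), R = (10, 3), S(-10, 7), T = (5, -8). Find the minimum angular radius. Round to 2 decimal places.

10.89

The minimum enclosing circle of a finite set is fixed by two of the points (as a diameter) or three (as a circumcircle).
The minimum enclosing circle is determined by three boundary points: R, S, T.
Their circumcentre is (-0.75, 1.25) with r² = 118.625.
The farthest remaining point P is at distance² 53.125 ≤ 118.625.
r = √(118.625) ≈ 10.89.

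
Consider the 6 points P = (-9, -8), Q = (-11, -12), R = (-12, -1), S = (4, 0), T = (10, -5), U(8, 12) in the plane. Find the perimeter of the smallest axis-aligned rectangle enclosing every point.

92

Width = max x − min x = 10 − (-12) = 22.
Height = max y − min y = 12 − (-12) = 24.
Perimeter = 2(22 + 24) = 92.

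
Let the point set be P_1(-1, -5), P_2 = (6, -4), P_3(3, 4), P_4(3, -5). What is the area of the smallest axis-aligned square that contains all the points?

81

The bounding box has width 7 and height 9.
An axis-aligned square enclosing the set must have side ≥ max(width, height).
So the minimum side is max(7, 9) = 9.
Area = 9² = 81.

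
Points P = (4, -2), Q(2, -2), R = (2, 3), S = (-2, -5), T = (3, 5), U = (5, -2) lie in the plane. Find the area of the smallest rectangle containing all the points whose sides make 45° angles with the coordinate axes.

In coordinates u = x + y, v = x − y the rectangle is axis-aligned; the map (x,y)→(u,v) scales areas by 2.
u-values: 2, 0, 5, -7, 8, 3; range = 8 − (-7) = 15.
v-values: 6, 4, -1, 3, -2, 7; range = 7 − (-2) = 9.
Area = (15 × 9) / 2 = 67.5.

67.5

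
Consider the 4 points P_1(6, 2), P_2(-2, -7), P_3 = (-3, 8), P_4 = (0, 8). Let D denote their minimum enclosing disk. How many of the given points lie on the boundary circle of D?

3

The minimum enclosing circle is determined by three boundary points: P_1, P_2, P_3.
Their circumcentre is (-125/86, 49/86) with r² = 213005/3698.
The farthest remaining point P_4 is at distance² 211973/3698 ≤ 213005/3698.
The points at distance exactly r from the centre are P_1, P_2, P_3 — 3 points.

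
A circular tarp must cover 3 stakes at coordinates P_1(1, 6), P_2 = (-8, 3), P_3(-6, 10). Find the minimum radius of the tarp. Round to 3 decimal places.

Side lengths²: P_1P_2² = 90, P_1P_3² = 65, P_2P_3² = 53.
Since P_1P_2² = 90 < 65 + 53 = 118, the triangle is acute, so the smallest enclosing circle is the circumcircle.
Circumcentre = (-147/38, 213/38), r² = 17225/722.
r = √(17225/722) ≈ 4.884.

4.884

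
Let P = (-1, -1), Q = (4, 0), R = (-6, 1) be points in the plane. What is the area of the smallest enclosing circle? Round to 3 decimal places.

79.325

Side lengths²: PQ² = 26, PR² = 29, QR² = 101.
Since QR² = 101 ≥ 29 + 26 = 55, the angle opposite QR is not acute, so the smallest enclosing circle has QR as diameter.
Centre = midpoint of QR = (-1, 0.5), r² = 101/4 = 25.25.
Area = π·r² = π·25.25 ≈ 79.325.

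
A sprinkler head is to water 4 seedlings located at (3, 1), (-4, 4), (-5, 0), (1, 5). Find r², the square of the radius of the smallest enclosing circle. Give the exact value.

19825/1156

A smallest enclosing disk is always determined by at most three of the input points on its boundary.
The minimum enclosing circle is determined by three boundary points: (3, 1), (-5, 0), (1, 5).
Their circumcentre is (-19/17, 49/34) with r² = 19825/1156.
The farthest remaining point (-4, 4) is at distance² 17173/1156 ≤ 19825/1156.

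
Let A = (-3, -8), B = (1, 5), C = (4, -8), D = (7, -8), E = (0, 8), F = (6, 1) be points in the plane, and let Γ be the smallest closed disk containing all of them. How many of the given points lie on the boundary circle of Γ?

3

The minimum enclosing circle of a finite set is fixed by two of the points (as a diameter) or three (as a circumcircle).
The minimum enclosing circle is determined by three boundary points: A, D, E.
Their circumcentre is (2, -0.65625) with r² = 78.9306640625.
The farthest remaining point C is at distance² 57.9306640625 ≤ 78.9306640625.
The points at distance exactly r from the centre are A, D, E — 3 points.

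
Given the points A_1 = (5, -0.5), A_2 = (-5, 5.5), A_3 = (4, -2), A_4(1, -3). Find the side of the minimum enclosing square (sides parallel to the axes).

The bounding box has width 10 and height 8.5.
An axis-aligned square enclosing the set must have side ≥ max(width, height).
So the minimum side is max(10, 8.5) = 10.

10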